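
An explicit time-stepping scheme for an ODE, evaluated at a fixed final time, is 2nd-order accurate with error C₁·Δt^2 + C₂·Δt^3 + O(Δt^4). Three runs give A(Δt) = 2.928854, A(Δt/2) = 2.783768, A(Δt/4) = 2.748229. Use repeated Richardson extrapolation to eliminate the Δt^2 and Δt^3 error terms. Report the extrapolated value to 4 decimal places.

2.7365

First eliminate the Δt^2 term (factor 2^2 = 4):
  B₁ = (4·2.783768 − 2.928854)/3 = 2.735406
  B₂ = (4·2.748229 − 2.783768)/3 = 2.736383
Then eliminate the Δt^3 term (factor 2^3 = 8):
  (8·2.736383 − 2.735406)/7 = 2.736523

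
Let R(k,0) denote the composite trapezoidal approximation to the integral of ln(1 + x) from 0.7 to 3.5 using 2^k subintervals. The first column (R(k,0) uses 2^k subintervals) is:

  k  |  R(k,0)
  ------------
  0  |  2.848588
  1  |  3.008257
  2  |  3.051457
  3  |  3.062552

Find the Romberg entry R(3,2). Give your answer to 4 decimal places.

Richardson extrapolation on the trapezoidal column (denominator 4−1=3):
R(2,1) = 3.051457 + (3.051457 − 3.008257)/3 = 3.065857
R(3,1) = 3.062552 + (3.062552 − 3.051457)/3 = 3.066250
R(3,2) = 3.066250 + (3.066250 − 3.065857)/15 = 3.066276

3.0663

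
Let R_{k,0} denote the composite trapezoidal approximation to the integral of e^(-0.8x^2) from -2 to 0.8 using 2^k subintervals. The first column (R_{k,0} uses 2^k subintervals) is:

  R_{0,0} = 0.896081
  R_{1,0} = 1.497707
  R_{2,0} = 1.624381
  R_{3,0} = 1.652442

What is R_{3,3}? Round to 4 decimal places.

Richardson extrapolation on the trapezoidal column (denominator 4−1=3):
R_{1,1} = 1.497707 + (1.497707 − 0.896081)/3 = 1.698249
R_{2,1} = (4·1.624381 − 1.497707) / 3 = 1.666606
R_{3,1} = 1.652442 + (1.652442 − 1.624381)/3 = 1.661796
R_{2,2} = 1.666606 + (1.666606 − 1.698249)/15 = 1.664496
R_{3,2} = (16·1.661796 − 1.666606) / 15 = 1.661475
R_{3,3} = 1.661475 + (1.661475 − 1.664496)/63 = 1.661427

1.6614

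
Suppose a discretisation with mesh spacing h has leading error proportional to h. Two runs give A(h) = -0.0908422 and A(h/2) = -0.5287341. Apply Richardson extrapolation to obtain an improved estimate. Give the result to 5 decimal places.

-0.96663

Extrapolated value = (2·A(h/2) − A(h)) / (2 − 1)
= (2·(-0.5287341) − (-0.0908422)) / 1
= -0.9666260 / 1 = -0.9666260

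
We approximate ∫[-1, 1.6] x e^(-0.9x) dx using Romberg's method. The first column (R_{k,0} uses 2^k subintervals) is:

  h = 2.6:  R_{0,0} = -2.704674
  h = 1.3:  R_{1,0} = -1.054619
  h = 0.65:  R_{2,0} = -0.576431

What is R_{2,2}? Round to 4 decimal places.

-0.4112

Richardson extrapolation on the trapezoidal column (denominator 4−1=3):
R_{1,1} = (4·(-1.054619) − (-2.704674)) / 3 = -0.504601
R_{2,1} = (4·(-0.576431) − (-1.054619)) / 3 = -0.417035
R_{2,2} = (16·(-0.417035) − (-0.504601)) / 15 = -0.411197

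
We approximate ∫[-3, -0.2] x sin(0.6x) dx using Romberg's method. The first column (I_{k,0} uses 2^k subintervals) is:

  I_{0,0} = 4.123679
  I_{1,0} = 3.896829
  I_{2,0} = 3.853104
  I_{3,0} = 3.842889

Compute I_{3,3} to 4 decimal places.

I_{1,1} = 3.896829 + (3.896829 − 4.123679)/3 = 3.821212
I_{2,1} = (4·3.853104 − 3.896829) / 3 = 3.838529
I_{3,1} = (4·3.842889 − 3.853104) / 3 = 3.839484
I_{2,2} = (16·3.838529 − 3.821212) / 15 = 3.839683
I_{3,2} = 3.839484 + (3.839484 − 3.838529)/15 = 3.839548
I_{3,3} = (64·3.839548 − 3.839683) / 63 = 3.839546

3.8395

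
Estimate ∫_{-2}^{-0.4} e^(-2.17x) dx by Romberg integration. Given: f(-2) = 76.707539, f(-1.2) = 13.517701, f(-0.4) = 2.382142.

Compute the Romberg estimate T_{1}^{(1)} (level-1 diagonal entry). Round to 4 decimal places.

35.5095

T_{0}^{(0)} (trapezoid, 1 panel, h=1.6000): 63.271745
T_{1}^{(0)} (trapezoid, 2 panels, h=0.8000): 42.450033
T_{1}^{(1)} = 42.450033 + (42.450033 − 63.271745)/3 = 35.509462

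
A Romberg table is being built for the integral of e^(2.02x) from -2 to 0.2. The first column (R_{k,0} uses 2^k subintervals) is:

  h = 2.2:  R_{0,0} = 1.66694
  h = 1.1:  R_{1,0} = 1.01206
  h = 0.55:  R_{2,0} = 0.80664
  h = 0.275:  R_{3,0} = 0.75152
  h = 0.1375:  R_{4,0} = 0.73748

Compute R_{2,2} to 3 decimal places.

0.734

Richardson extrapolation on the trapezoidal column (denominator 4−1=3):
R_{1,1} = (4·1.01206 − 1.66694) / 3 = 0.79377
R_{2,1} = 0.80664 + (0.80664 − 1.01206)/3 = 0.73817
R_{2,2} = (16·0.73817 − 0.79377) / 15 = 0.73446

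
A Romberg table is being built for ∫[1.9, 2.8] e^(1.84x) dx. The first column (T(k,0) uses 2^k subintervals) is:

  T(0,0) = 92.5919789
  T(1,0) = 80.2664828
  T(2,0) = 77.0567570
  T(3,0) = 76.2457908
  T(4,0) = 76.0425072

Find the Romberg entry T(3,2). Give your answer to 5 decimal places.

75.97471

Richardson extrapolation on the trapezoidal column (denominator 4−1=3):
T(2,1) = 77.0567570 + (77.0567570 − 80.2664828)/3 = 75.9868484
T(3,1) = (4·76.2457908 − 77.0567570) / 3 = 75.9754687
T(3,2) = 75.9754687 + (75.9754687 − 75.9868484)/15 = 75.9747101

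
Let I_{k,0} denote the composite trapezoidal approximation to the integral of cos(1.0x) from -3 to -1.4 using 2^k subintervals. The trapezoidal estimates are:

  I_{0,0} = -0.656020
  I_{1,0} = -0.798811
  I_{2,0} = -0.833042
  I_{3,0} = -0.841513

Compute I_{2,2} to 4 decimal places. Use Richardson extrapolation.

I_{1,1} = (4·(-0.798811) − (-0.656020)) / 3 = -0.846408
I_{2,1} = -0.833042 + (-0.833042 − (-0.798811))/3 = -0.844452
I_{2,2} = -0.844452 + (-0.844452 − (-0.846408))/15 = -0.844322

-0.8443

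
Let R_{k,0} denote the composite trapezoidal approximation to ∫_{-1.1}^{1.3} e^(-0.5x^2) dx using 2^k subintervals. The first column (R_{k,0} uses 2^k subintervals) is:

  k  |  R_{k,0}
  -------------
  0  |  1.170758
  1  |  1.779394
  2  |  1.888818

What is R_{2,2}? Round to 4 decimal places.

1.9215

Richardson extrapolation on the trapezoidal column (denominator 4−1=3):
R_{1,1} = 1.779394 + (1.779394 − 1.170758)/3 = 1.982273
R_{2,1} = 1.888818 + (1.888818 − 1.779394)/3 = 1.925293
R_{2,2} = (16·1.925293 − 1.982273) / 15 = 1.921494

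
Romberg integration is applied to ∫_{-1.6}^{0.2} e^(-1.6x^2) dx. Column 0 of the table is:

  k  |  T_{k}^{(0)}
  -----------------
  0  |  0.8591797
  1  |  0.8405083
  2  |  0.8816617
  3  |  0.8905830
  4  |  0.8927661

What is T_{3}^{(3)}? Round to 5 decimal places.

Richardson extrapolation on the trapezoidal column (denominator 4−1=3):
T_{1}^{(1)} = 0.8405083 + (0.8405083 − 0.8591797)/3 = 0.8342845
T_{2}^{(1)} = (4·0.8816617 − 0.8405083) / 3 = 0.8953795
T_{3}^{(1)} = (4·0.8905830 − 0.8816617) / 3 = 0.8935568
T_{2}^{(2)} = (16·0.8953795 − 0.8342845) / 15 = 0.8994525
T_{3}^{(2)} = (16·0.8935568 − 0.8953795) / 15 = 0.8934353
T_{3}^{(3)} = (64·0.8934353 − 0.8994525) / 63 = 0.8933398
(Column j=1 coincides with Simpson's rule on the same nodes.)

0.89334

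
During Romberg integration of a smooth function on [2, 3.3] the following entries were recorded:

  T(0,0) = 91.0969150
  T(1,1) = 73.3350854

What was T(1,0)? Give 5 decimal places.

77.77554

From T(1,1) = (4·T(1,0) − T(0,0))/3, solve for T(1,0):
4·T(1,0) = 3·73.3350854 + 91.0969150 = 311.1021712
T(1,0) = 77.7755428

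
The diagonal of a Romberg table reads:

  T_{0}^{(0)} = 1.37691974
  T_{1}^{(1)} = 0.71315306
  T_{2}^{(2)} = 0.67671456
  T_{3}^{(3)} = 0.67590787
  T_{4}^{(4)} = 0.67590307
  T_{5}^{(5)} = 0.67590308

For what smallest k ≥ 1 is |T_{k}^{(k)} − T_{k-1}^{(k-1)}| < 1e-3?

k = 3

|T_{1}^{(1)} − T_{0}^{(0)}| = 0.66376668 ≥ 1e-3
|T_{2}^{(2)} − T_{1}^{(1)}| = 0.03643850 ≥ 1e-3
|T_{3}^{(3)} − T_{2}^{(2)}| = 0.00080669 < 1e-3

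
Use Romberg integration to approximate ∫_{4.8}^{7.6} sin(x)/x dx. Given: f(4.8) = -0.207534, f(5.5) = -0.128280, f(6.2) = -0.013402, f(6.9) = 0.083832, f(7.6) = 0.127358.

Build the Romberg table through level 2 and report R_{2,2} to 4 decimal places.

-0.0667

R_{0,0} (trapezoid, 1 panel, h=2.8000): -0.112246
R_{1,0} (trapezoid, 2 panels, h=1.4000): -0.074886
R_{2,0} (trapezoid, 4 panels, h=0.7000): -0.068557
R_{1,1} = -0.074886 + (-0.074886 − (-0.112246))/3 = -0.062433
R_{2,1} = -0.068557 + (-0.068557 − (-0.074886))/3 = -0.066447
R_{2,2} = -0.066447 + (-0.066447 − (-0.062433))/15 = -0.066715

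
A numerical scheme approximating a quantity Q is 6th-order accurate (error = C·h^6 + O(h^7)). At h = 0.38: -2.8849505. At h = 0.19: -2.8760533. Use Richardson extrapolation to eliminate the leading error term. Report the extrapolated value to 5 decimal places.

-2.87591

The leading error scales as h^6; refining by a factor of 2 reduces it by 2^6 = 64.
Extrapolated value = (64·A(h/2) − A(h)) / (64 − 1)
= (64·(-2.8760533) − (-2.8849505)) / 63
= -181.1824607 / 63 = -2.8759121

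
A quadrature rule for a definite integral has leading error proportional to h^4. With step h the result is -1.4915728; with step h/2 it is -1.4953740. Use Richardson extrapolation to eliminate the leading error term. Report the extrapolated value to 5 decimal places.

Extrapolated value = (16·A(h/2) − A(h)) / (16 − 1)
= (16·(-1.4953740) − (-1.4915728)) / 15
= -22.4344112 / 15 = -1.4956274

-1.49563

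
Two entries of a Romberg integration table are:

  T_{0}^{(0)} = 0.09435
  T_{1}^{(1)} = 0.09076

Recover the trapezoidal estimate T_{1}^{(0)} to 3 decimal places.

0.092

From T_{1}^{(1)} = (4·T_{1}^{(0)} − T_{0}^{(0)})/3, solve for T_{1}^{(0)}:
4·T_{1}^{(0)} = 3·0.09076 + 0.09435 = 0.36663
T_{1}^{(0)} = 0.09166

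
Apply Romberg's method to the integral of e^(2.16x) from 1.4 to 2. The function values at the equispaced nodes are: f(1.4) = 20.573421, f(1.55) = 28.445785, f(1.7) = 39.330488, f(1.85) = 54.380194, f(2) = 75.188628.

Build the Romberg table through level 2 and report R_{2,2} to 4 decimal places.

R_{0,0} (trapezoid, 1 panel, h=0.6000): 28.728615
R_{1,0} (trapezoid, 2 panels, h=0.3000): 26.163454
R_{2,0} (trapezoid, 4 panels, h=0.1500): 25.505624
R_{1,1} = 26.163454 + (26.163454 − 28.728615)/3 = 25.308400
R_{2,1} = 25.505624 + (25.505624 − 26.163454)/3 = 25.286347
R_{2,2} = 25.286347 + (25.286347 − 25.308400)/15 = 25.284877

25.2849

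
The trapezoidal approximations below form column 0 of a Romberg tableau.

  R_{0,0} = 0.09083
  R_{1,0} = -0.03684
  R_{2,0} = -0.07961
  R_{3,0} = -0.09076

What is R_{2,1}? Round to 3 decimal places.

-0.094

Richardson extrapolation on the trapezoidal column (denominator 4−1=3):
R_{2,1} = -0.07961 + (-0.07961 − (-0.03684))/3 = -0.09387
(Column j=1 coincides with Simpson's rule on the same nodes.)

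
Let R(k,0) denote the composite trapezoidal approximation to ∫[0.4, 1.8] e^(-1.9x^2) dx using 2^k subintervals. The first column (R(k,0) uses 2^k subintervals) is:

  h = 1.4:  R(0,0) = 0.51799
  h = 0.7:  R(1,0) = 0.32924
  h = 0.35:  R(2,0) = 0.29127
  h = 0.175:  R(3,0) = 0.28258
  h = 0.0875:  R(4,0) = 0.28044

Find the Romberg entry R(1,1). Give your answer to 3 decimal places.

Richardson extrapolation on the trapezoidal column (denominator 4−1=3):
R(1,1) = 0.32924 + (0.32924 − 0.51799)/3 = 0.26632

0.266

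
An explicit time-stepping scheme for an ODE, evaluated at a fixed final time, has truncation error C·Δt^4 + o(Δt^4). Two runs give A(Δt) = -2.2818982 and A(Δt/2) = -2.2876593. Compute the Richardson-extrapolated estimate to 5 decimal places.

-2.28804

The leading error scales as Δt^4; refining by a factor of 2 reduces it by 2^4 = 16.
Extrapolated value = (16·A(Δt/2) − A(Δt)) / (16 − 1)
= (16·(-2.2876593) − (-2.2818982)) / 15
= -34.3206506 / 15 = -2.2880434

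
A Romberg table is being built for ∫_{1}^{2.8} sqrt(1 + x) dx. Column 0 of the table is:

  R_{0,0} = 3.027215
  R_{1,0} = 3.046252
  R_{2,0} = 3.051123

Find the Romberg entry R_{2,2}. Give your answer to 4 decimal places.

3.0528

Richardson extrapolation on the trapezoidal column (denominator 4−1=3):
R_{1,1} = (4·3.046252 − 3.027215) / 3 = 3.052598
R_{2,1} = 3.051123 + (3.051123 − 3.046252)/3 = 3.052747
R_{2,2} = (16·3.052747 − 3.052598) / 15 = 3.052757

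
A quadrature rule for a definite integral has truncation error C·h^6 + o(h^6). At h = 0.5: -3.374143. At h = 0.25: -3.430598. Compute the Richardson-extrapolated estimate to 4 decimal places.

The leading error scales as h^6; refining by a factor of 2 reduces it by 2^6 = 64.
Extrapolated value = (64·A(h/2) − A(h)) / (64 − 1)
= (64·(-3.430598) − (-3.374143)) / 63
= -216.184129 / 63 = -3.431494

-3.4315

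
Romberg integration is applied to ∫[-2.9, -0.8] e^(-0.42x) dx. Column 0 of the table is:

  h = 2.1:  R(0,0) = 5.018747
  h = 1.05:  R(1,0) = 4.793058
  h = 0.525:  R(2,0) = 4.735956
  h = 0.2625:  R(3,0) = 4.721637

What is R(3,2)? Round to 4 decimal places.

4.7169

Richardson extrapolation on the trapezoidal column (denominator 4−1=3):
R(2,1) = (4·4.735956 − 4.793058) / 3 = 4.716922
R(3,1) = 4.721637 + (4.721637 − 4.735956)/3 = 4.716864
R(3,2) = (16·4.716864 − 4.716922) / 15 = 4.716860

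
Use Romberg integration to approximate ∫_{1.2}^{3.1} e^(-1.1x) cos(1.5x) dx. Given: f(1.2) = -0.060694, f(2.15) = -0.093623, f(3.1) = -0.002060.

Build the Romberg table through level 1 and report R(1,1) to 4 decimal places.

R(0,0) (trapezoid, 1 panel, h=1.9000): -0.059616
R(1,0) (trapezoid, 2 panels, h=0.9500): -0.118750
R(1,1) = -0.118750 + (-0.118750 − (-0.059616))/3 = -0.138461

-0.1385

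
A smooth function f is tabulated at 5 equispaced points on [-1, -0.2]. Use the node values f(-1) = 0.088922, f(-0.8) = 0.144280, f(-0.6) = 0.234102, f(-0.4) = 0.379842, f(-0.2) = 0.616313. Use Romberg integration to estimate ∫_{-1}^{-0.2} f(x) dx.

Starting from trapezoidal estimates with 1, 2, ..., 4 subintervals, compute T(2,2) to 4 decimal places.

0.2179

T(0,0) (trapezoid, 1 panel, h=0.8000): 0.282094
T(1,0) (trapezoid, 2 panels, h=0.4000): 0.234688
T(2,0) (trapezoid, 4 panels, h=0.2000): 0.222168
T(1,1) = 0.234688 + (0.234688 − 0.282094)/3 = 0.218886
T(2,1) = 0.222168 + (0.222168 − 0.234688)/3 = 0.217995
T(2,2) = 0.217995 + (0.217995 − 0.218886)/15 = 0.217936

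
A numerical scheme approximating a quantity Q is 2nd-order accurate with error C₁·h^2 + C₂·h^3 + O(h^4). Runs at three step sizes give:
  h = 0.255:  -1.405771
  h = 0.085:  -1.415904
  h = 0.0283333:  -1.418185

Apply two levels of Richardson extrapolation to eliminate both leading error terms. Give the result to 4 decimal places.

First eliminate the h^2 term (factor 3^2 = 9):
  B₁ = (9·(-1.415904) − (-1.405771))/8 = -1.417171
  B₂ = (9·(-1.418185) − (-1.415904))/8 = -1.418470
Then eliminate the h^3 term (factor 3^3 = 27):
  (27·(-1.418470) − (-1.417171))/26 = -1.418520

-1.4185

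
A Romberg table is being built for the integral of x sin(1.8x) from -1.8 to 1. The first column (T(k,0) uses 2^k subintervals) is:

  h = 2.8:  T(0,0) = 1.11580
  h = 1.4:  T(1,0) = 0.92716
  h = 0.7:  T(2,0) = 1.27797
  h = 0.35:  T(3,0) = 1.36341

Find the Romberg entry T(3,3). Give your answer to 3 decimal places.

T(1,1) = 0.92716 + (0.92716 − 1.11580)/3 = 0.86428
T(2,1) = (4·1.27797 − 0.92716) / 3 = 1.39491
T(3,1) = 1.36341 + (1.36341 − 1.27797)/3 = 1.39189
T(2,2) = 1.39491 + (1.39491 − 0.86428)/15 = 1.43029
T(3,2) = (16·1.39189 − 1.39491) / 15 = 1.39169
T(3,3) = 1.39169 + (1.39169 − 1.43029)/63 = 1.39108
(Column j=1 coincides with Simpson's rule on the same nodes.)

1.391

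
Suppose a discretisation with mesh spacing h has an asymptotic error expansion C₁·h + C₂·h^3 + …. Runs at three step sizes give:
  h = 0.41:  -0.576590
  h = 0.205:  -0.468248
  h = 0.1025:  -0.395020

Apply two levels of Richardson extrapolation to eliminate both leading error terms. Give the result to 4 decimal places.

-0.3163

First eliminate the h term (factor 2^1 = 2):
  B₁ = (2·(-0.468248) − (-0.576590))/1 = -0.359906
  B₂ = (2·(-0.395020) − (-0.468248))/1 = -0.321792
Then eliminate the h^3 term (factor 2^3 = 8):
  (8·(-0.321792) − (-0.359906))/7 = -0.316347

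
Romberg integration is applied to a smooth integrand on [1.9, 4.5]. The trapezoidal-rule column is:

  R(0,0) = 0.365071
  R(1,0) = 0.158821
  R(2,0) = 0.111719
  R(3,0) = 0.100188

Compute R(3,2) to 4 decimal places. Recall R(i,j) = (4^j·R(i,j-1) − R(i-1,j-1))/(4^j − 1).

R(2,1) = (4·0.111719 − 0.158821) / 3 = 0.096018
R(3,1) = (4·0.100188 − 0.111719) / 3 = 0.096344
R(3,2) = (16·0.096344 − 0.096018) / 15 = 0.096366

0.0964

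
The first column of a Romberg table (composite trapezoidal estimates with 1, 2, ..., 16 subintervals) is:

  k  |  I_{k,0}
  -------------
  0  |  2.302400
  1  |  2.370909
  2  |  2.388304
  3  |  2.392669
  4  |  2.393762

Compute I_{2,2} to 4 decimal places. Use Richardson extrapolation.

I_{1,1} = 2.370909 + (2.370909 − 2.302400)/3 = 2.393745
I_{2,1} = (4·2.388304 − 2.370909) / 3 = 2.394102
I_{2,2} = (16·2.394102 − 2.393745) / 15 = 2.394126
(Column j=1 coincides with Simpson's rule on the same nodes.)

2.3941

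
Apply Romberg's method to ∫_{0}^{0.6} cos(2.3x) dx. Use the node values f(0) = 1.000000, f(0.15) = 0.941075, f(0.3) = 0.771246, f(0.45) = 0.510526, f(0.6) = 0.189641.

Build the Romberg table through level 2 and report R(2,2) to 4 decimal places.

0.4269

R(0,0) (trapezoid, 1 panel, h=0.6000): 0.356892
R(1,0) (trapezoid, 2 panels, h=0.3000): 0.409820
R(2,0) (trapezoid, 4 panels, h=0.1500): 0.422650
R(1,1) = 0.409820 + (0.409820 − 0.356892)/3 = 0.427463
R(2,1) = 0.422650 + (0.422650 − 0.409820)/3 = 0.426927
R(2,2) = 0.426927 + (0.426927 − 0.427463)/15 = 0.426891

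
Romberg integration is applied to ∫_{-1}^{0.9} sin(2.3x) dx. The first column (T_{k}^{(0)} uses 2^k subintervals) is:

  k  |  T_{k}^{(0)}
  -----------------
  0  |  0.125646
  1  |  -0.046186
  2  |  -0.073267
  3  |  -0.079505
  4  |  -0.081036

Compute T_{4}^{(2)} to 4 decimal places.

T_{3}^{(1)} = -0.079505 + (-0.079505 − (-0.073267))/3 = -0.081584
T_{4}^{(1)} = (4·(-0.081036) − (-0.079505)) / 3 = -0.081546
T_{4}^{(2)} = -0.081546 + (-0.081546 − (-0.081584))/15 = -0.081543

-0.0815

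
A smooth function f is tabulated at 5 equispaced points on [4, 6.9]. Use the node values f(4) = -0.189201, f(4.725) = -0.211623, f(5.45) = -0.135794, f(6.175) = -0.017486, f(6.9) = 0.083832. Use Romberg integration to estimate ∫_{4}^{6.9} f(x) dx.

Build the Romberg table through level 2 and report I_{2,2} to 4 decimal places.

I_{0,0} (trapezoid, 1 panel, h=2.9000): -0.152785
I_{1,0} (trapezoid, 2 panels, h=1.4500): -0.273294
I_{2,0} (trapezoid, 4 panels, h=0.7250): -0.302751
I_{1,1} = -0.273294 + (-0.273294 − (-0.152785))/3 = -0.313464
I_{2,1} = -0.302751 + (-0.302751 − (-0.273294))/3 = -0.312570
I_{2,2} = -0.312570 + (-0.312570 − (-0.313464))/15 = -0.312510

-0.3125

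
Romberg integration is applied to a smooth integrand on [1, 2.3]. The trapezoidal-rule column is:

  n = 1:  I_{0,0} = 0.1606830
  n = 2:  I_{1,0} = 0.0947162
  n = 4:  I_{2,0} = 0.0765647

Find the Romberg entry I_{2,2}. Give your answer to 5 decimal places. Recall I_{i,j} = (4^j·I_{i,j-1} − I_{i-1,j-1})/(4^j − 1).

Richardson extrapolation on the trapezoidal column (denominator 4−1=3):
I_{1,1} = 0.0947162 + (0.0947162 − 0.1606830)/3 = 0.0727273
I_{2,1} = (4·0.0765647 − 0.0947162) / 3 = 0.0705142
I_{2,2} = (16·0.0705142 − 0.0727273) / 15 = 0.0703667

0.07037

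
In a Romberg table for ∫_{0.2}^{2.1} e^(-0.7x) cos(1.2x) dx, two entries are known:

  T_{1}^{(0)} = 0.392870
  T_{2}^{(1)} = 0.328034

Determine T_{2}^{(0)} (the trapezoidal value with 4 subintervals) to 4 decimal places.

From T_{2}^{(1)} = (4·T_{2}^{(0)} − T_{1}^{(0)})/3, solve for T_{2}^{(0)}:
4·T_{2}^{(0)} = 3·0.328034 + 0.392870 = 1.376972
T_{2}^{(0)} = 0.344243

0.3442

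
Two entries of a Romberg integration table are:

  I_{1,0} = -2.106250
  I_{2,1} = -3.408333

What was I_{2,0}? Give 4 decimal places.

From I_{2,1} = (4·I_{2,0} − I_{1,0})/3, solve for I_{2,0}:
4·I_{2,0} = 3·(-3.408333) + (-2.106250) = -12.331249
I_{2,0} = -3.082812

-3.0828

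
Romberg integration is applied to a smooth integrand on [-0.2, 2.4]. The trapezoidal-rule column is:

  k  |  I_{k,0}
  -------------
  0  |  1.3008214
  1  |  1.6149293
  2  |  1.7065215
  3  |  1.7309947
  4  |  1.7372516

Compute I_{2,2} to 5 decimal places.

1.73821

I_{1,1} = (4·1.6149293 − 1.3008214) / 3 = 1.7196319
I_{2,1} = 1.7065215 + (1.7065215 − 1.6149293)/3 = 1.7370522
I_{2,2} = (16·1.7370522 − 1.7196319) / 15 = 1.7382136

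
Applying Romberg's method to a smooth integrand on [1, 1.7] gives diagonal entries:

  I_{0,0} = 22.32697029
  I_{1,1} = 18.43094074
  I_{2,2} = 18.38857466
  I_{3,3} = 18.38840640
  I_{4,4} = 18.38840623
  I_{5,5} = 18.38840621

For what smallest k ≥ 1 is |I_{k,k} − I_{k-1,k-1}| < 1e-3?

|I_{1,1} − I_{0,0}| = 3.89602955 ≥ 1e-3
|I_{2,2} − I_{1,1}| = 0.04236608 ≥ 1e-3
|I_{3,3} − I_{2,2}| = 0.00016826 < 1e-3

k = 3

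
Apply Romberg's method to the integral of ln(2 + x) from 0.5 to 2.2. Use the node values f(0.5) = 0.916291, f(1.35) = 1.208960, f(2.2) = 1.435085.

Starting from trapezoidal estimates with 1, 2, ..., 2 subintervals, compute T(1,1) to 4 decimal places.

2.0364

T(0,0) (trapezoid, 1 panel, h=1.7000): 1.998670
T(1,0) (trapezoid, 2 panels, h=0.8500): 2.026951
T(1,1) = 2.026951 + (2.026951 − 1.998670)/3 = 2.036378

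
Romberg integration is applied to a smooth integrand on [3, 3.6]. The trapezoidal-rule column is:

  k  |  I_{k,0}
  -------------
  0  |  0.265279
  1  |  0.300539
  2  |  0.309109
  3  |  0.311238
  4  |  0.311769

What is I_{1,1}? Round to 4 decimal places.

I_{1,1} = 0.300539 + (0.300539 − 0.265279)/3 = 0.312292

0.3123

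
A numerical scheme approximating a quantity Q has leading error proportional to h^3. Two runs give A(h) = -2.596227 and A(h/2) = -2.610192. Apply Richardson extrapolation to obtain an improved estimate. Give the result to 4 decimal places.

Extrapolated value = (8·A(h/2) − A(h)) / (8 − 1)
= (8·(-2.610192) − (-2.596227)) / 7
= -18.285309 / 7 = -2.612187

-2.6122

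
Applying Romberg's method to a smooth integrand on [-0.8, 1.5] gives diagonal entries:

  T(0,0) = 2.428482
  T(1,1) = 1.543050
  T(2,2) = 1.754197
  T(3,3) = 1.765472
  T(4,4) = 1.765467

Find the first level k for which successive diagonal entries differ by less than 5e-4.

k = 4

|T(1,1) − T(0,0)| = 0.885432 ≥ 5e-4
|T(2,2) − T(1,1)| = 0.211147 ≥ 5e-4
|T(3,3) − T(2,2)| = 0.011275 ≥ 5e-4
|T(4,4) − T(3,3)| = 0.000005 < 5e-4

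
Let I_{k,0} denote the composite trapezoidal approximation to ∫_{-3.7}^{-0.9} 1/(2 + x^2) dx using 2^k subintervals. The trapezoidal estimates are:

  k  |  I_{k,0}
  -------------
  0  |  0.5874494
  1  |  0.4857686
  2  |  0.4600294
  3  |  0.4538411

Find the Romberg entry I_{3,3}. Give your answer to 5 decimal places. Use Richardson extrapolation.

I_{1,1} = (4·0.4857686 − 0.5874494) / 3 = 0.4518750
I_{2,1} = 0.4600294 + (0.4600294 − 0.4857686)/3 = 0.4514497
I_{3,1} = (4·0.4538411 − 0.4600294) / 3 = 0.4517783
I_{2,2} = (16·0.4514497 − 0.4518750) / 15 = 0.4514213
I_{3,2} = 0.4517783 + (0.4517783 − 0.4514497)/15 = 0.4518002
I_{3,3} = 0.4518002 + (0.4518002 − 0.4514213)/63 = 0.4518062

0.45181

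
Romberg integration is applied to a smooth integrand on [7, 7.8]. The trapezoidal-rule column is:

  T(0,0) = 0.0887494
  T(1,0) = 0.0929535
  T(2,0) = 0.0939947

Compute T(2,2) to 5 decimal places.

Richardson extrapolation on the trapezoidal column (denominator 4−1=3):
T(1,1) = 0.0929535 + (0.0929535 − 0.0887494)/3 = 0.0943549
T(2,1) = (4·0.0939947 − 0.0929535) / 3 = 0.0943418
T(2,2) = (16·0.0943418 − 0.0943549) / 15 = 0.0943409
(Column j=1 coincides with Simpson's rule on the same nodes.)

0.09434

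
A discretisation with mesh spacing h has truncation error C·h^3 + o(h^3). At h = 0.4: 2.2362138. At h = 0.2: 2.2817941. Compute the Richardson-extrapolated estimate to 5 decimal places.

The leading error scales as h^3; refining by a factor of 2 reduces it by 2^3 = 8.
Extrapolated value = (8·A(h/2) − A(h)) / (8 − 1)
= (8·2.2817941 − 2.2362138) / 7
= 16.0181390 / 7 = 2.2883056

2.28831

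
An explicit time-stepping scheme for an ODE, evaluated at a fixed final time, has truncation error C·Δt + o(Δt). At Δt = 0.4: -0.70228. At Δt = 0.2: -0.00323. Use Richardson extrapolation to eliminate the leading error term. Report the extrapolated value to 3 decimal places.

The leading error scales as Δt; refining by a factor of 2 reduces it by 2^1 = 2.
Extrapolated value = (2·A(Δt/2) − A(Δt)) / (2 − 1)
= (2·(-0.00323) − (-0.70228)) / 1
= 0.69582 / 1 = 0.69582

0.696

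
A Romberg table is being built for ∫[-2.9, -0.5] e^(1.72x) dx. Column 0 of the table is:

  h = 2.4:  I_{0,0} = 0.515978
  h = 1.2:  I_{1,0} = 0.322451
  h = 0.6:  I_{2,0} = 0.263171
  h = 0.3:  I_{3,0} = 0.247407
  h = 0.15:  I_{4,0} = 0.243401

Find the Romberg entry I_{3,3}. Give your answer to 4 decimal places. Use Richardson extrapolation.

I_{1,1} = 0.322451 + (0.322451 − 0.515978)/3 = 0.257942
I_{2,1} = 0.263171 + (0.263171 − 0.322451)/3 = 0.243411
I_{3,1} = (4·0.247407 − 0.263171) / 3 = 0.242152
I_{2,2} = 0.243411 + (0.243411 − 0.257942)/15 = 0.242442
I_{3,2} = 0.242152 + (0.242152 − 0.243411)/15 = 0.242068
I_{3,3} = 0.242068 + (0.242068 − 0.242442)/63 = 0.242062

0.2421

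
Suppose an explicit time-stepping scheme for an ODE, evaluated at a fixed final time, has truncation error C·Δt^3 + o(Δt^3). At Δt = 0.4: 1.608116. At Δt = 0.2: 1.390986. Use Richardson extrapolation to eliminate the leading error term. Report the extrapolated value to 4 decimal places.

1.3600

The leading error scales as Δt^3; refining by a factor of 2 reduces it by 2^3 = 8.
Extrapolated value = (8·A(Δt/2) − A(Δt)) / (8 − 1)
= (8·1.390986 − 1.608116) / 7
= 9.519772 / 7 = 1.359967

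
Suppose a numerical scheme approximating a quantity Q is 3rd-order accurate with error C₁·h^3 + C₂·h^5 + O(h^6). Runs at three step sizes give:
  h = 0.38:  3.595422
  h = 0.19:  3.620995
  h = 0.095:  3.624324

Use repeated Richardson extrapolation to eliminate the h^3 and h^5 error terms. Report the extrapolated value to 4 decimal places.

3.6248

First eliminate the h^3 term (factor 2^3 = 8):
  B₁ = (8·3.620995 − 3.595422)/7 = 3.624648
  B₂ = (8·3.624324 − 3.620995)/7 = 3.624800
Then eliminate the h^5 term (factor 2^5 = 32):
  (32·3.624800 − 3.624648)/31 = 3.624805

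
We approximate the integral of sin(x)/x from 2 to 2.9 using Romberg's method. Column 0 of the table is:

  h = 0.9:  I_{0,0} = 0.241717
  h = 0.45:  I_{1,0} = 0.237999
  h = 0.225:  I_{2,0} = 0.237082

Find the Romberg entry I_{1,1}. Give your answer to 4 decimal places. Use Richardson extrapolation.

Richardson extrapolation on the trapezoidal column (denominator 4−1=3):
I_{1,1} = (4·0.237999 − 0.241717) / 3 = 0.236760
(Column j=1 coincides with Simpson's rule on the same nodes.)

0.2368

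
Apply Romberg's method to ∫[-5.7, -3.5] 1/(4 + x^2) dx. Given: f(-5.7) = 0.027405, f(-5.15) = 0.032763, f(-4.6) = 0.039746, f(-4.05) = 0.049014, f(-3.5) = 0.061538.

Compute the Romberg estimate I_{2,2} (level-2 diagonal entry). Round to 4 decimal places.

0.0908

I_{0,0} (trapezoid, 1 panel, h=2.2000): 0.097837
I_{1,0} (trapezoid, 2 panels, h=1.1000): 0.092639
I_{2,0} (trapezoid, 4 panels, h=0.5500): 0.091297
I_{1,1} = 0.092639 + (0.092639 − 0.097837)/3 = 0.090906
I_{2,1} = 0.091297 + (0.091297 − 0.092639)/3 = 0.090850
I_{2,2} = 0.090850 + (0.090850 − 0.090906)/15 = 0.090846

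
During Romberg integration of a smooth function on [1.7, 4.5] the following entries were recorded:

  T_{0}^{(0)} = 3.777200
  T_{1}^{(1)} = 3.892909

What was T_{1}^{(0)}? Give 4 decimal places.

3.8640

From T_{1}^{(1)} = (4·T_{1}^{(0)} − T_{0}^{(0)})/3, solve for T_{1}^{(0)}:
4·T_{1}^{(0)} = 3·3.892909 + 3.777200 = 15.455927
T_{1}^{(0)} = 3.863982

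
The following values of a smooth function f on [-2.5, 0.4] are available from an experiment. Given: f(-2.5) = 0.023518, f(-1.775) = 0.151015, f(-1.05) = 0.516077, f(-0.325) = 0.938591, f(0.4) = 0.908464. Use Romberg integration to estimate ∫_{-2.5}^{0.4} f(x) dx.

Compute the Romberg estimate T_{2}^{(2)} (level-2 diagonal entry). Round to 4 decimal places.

1.5333

T_{0}^{(0)} (trapezoid, 1 panel, h=2.9000): 1.351374
T_{1}^{(0)} (trapezoid, 2 panels, h=1.4500): 1.423999
T_{2}^{(0)} (trapezoid, 4 panels, h=0.7250): 1.501964
T_{1}^{(1)} = 1.423999 + (1.423999 − 1.351374)/3 = 1.448207
T_{2}^{(1)} = 1.501964 + (1.501964 − 1.423999)/3 = 1.527952
T_{2}^{(2)} = 1.527952 + (1.527952 − 1.448207)/15 = 1.533268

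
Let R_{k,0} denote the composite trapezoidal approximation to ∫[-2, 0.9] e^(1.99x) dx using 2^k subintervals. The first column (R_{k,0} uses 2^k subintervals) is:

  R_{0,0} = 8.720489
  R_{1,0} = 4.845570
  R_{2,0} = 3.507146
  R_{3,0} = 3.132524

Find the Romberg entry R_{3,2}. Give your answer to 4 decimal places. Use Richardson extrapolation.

R_{2,1} = (4·3.507146 − 4.845570) / 3 = 3.061005
R_{3,1} = 3.132524 + (3.132524 − 3.507146)/3 = 3.007650
R_{3,2} = (16·3.007650 − 3.061005) / 15 = 3.004093

3.0041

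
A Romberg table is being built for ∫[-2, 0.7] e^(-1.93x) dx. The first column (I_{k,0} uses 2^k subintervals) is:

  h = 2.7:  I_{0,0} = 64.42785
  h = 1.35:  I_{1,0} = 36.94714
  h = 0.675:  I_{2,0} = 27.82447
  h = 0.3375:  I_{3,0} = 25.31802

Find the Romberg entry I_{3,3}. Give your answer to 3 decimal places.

24.461

Richardson extrapolation on the trapezoidal column (denominator 4−1=3):
I_{1,1} = (4·36.94714 − 64.42785) / 3 = 27.78690
I_{2,1} = (4·27.82447 − 36.94714) / 3 = 24.78358
I_{3,1} = (4·25.31802 − 27.82447) / 3 = 24.48254
I_{2,2} = 24.78358 + (24.78358 − 27.78690)/15 = 24.58336
I_{3,2} = 24.48254 + (24.48254 − 24.78358)/15 = 24.46247
I_{3,3} = 24.46247 + (24.46247 − 24.58336)/63 = 24.46055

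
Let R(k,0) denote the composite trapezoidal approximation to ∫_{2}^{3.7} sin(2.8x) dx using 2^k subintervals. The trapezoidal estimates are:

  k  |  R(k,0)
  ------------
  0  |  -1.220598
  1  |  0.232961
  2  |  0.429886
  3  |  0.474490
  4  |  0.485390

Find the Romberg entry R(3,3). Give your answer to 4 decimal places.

Richardson extrapolation on the trapezoidal column (denominator 4−1=3):
R(1,1) = 0.232961 + (0.232961 − (-1.220598))/3 = 0.717481
R(2,1) = (4·0.429886 − 0.232961) / 3 = 0.495528
R(3,1) = 0.474490 + (0.474490 − 0.429886)/3 = 0.489358
R(2,2) = 0.495528 + (0.495528 − 0.717481)/15 = 0.480731
R(3,2) = 0.489358 + (0.489358 − 0.495528)/15 = 0.488947
R(3,3) = 0.488947 + (0.488947 − 0.480731)/63 = 0.489077
(Column j=1 coincides with Simpson's rule on the same nodes.)

0.4891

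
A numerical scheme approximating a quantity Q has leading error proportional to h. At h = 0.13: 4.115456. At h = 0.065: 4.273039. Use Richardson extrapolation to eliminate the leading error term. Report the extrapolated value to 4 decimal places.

The leading error scales as h; refining by a factor of 2 reduces it by 2^1 = 2.
Extrapolated value = (2·A(h/2) − A(h)) / (2 − 1)
= (2·4.273039 − 4.115456) / 1
= 4.430622 / 1 = 4.430622

4.4306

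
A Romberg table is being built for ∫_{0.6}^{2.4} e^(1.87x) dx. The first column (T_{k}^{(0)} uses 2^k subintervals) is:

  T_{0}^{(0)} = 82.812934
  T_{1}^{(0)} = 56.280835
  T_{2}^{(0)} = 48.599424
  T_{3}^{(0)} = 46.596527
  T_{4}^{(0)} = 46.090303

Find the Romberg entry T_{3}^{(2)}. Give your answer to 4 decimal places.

T_{2}^{(1)} = (4·48.599424 − 56.280835) / 3 = 46.038954
T_{3}^{(1)} = (4·46.596527 − 48.599424) / 3 = 45.928895
T_{3}^{(2)} = 45.928895 + (45.928895 − 46.038954)/15 = 45.921558

45.9216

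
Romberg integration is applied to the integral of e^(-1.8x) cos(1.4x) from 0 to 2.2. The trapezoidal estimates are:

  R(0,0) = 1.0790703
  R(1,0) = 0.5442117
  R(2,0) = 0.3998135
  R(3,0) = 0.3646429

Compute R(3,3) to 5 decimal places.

R(1,1) = 0.5442117 + (0.5442117 − 1.0790703)/3 = 0.3659255
R(2,1) = (4·0.3998135 − 0.5442117) / 3 = 0.3516808
R(3,1) = 0.3646429 + (0.3646429 − 0.3998135)/3 = 0.3529194
R(2,2) = (16·0.3516808 − 0.3659255) / 15 = 0.3507312
R(3,2) = (16·0.3529194 − 0.3516808) / 15 = 0.3530020
R(3,3) = (64·0.3530020 − 0.3507312) / 63 = 0.3530380

0.35304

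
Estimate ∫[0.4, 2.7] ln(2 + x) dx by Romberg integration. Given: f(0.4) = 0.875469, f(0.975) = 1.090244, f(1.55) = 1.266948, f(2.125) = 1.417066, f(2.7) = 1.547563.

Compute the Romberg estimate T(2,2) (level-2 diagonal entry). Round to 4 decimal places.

T(0,0) (trapezoid, 1 panel, h=2.3000): 2.786487
T(1,0) (trapezoid, 2 panels, h=1.1500): 2.850234
T(2,0) (trapezoid, 4 panels, h=0.5750): 2.866820
T(1,1) = 2.850234 + (2.850234 − 2.786487)/3 = 2.871483
T(2,1) = 2.866820 + (2.866820 − 2.850234)/3 = 2.872349
T(2,2) = 2.872349 + (2.872349 − 2.871483)/15 = 2.872407

2.8724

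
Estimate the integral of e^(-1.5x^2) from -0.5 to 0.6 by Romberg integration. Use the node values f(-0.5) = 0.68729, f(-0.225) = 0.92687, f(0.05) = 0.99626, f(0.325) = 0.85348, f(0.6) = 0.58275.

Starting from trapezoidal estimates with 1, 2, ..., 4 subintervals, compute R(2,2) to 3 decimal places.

R(0,0) (trapezoid, 1 panel, h=1.1000): 0.69852
R(1,0) (trapezoid, 2 panels, h=0.5500): 0.89720
R(2,0) (trapezoid, 4 panels, h=0.2750): 0.93820
R(1,1) = 0.89720 + (0.89720 − 0.69852)/3 = 0.96343
R(2,1) = 0.93820 + (0.93820 − 0.89720)/3 = 0.95187
R(2,2) = 0.95187 + (0.95187 − 0.96343)/15 = 0.95110

0.951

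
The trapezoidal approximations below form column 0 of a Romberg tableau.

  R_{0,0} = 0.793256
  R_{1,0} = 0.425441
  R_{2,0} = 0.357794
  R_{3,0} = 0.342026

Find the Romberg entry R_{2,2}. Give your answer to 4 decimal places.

0.3374

Richardson extrapolation on the trapezoidal column (denominator 4−1=3):
R_{1,1} = 0.425441 + (0.425441 − 0.793256)/3 = 0.302836
R_{2,1} = 0.357794 + (0.357794 − 0.425441)/3 = 0.335245
R_{2,2} = (16·0.335245 − 0.302836) / 15 = 0.337406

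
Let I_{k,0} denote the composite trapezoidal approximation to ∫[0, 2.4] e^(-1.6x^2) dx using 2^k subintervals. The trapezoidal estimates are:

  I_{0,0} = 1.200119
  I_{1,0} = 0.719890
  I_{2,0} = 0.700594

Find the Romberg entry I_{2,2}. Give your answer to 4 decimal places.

I_{1,1} = (4·0.719890 − 1.200119) / 3 = 0.559814
I_{2,1} = 0.700594 + (0.700594 − 0.719890)/3 = 0.694162
I_{2,2} = (16·0.694162 − 0.559814) / 15 = 0.703119
(Column j=1 coincides with Simpson's rule on the same nodes.)

0.7031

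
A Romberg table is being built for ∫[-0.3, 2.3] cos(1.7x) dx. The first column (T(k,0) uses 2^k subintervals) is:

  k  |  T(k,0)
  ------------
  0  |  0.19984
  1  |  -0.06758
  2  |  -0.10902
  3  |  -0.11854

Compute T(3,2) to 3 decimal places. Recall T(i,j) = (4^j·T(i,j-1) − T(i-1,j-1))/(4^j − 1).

-0.122

Richardson extrapolation on the trapezoidal column (denominator 4−1=3):
T(2,1) = -0.10902 + (-0.10902 − (-0.06758))/3 = -0.12283
T(3,1) = (4·(-0.11854) − (-0.10902)) / 3 = -0.12171
T(3,2) = -0.12171 + (-0.12171 − (-0.12283))/15 = -0.12164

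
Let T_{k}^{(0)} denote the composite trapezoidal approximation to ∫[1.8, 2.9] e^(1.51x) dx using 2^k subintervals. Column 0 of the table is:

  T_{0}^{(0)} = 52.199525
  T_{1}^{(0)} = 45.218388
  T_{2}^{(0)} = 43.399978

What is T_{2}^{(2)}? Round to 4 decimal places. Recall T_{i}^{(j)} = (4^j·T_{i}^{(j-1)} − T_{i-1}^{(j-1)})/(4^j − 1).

Richardson extrapolation on the trapezoidal column (denominator 4−1=3):
T_{1}^{(1)} = (4·45.218388 − 52.199525) / 3 = 42.891342
T_{2}^{(1)} = 43.399978 + (43.399978 − 45.218388)/3 = 42.793841
T_{2}^{(2)} = 42.793841 + (42.793841 − 42.891342)/15 = 42.787341

42.7873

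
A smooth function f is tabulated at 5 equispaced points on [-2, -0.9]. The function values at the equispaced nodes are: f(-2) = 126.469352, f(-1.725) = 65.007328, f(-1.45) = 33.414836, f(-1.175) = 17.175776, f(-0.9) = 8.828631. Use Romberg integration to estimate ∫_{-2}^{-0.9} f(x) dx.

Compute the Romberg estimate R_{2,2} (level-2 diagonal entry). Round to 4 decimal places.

R_{0,0} (trapezoid, 1 panel, h=1.1000): 74.413891
R_{1,0} (trapezoid, 2 panels, h=0.5500): 55.585105
R_{2,0} (trapezoid, 4 panels, h=0.2750): 50.392906
R_{1,1} = 55.585105 + (55.585105 − 74.413891)/3 = 49.308843
R_{2,1} = 50.392906 + (50.392906 − 55.585105)/3 = 48.662173
R_{2,2} = 48.662173 + (48.662173 − 49.308843)/15 = 48.619062

48.6191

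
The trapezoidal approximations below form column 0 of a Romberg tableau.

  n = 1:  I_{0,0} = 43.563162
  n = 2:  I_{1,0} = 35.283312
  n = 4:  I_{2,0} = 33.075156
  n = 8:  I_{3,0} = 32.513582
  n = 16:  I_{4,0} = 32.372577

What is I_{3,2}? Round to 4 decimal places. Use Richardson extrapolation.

32.3255

Richardson extrapolation on the trapezoidal column (denominator 4−1=3):
I_{2,1} = (4·33.075156 − 35.283312) / 3 = 32.339104
I_{3,1} = (4·32.513582 − 33.075156) / 3 = 32.326391
I_{3,2} = (16·32.326391 − 32.339104) / 15 = 32.325543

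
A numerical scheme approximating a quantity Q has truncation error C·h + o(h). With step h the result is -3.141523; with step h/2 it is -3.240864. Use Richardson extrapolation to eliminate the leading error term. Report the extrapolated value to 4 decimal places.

-3.3402

Extrapolated value = (2·A(h/2) − A(h)) / (2 − 1)
= (2·(-3.240864) − (-3.141523)) / 1
= -3.340205 / 1 = -3.340205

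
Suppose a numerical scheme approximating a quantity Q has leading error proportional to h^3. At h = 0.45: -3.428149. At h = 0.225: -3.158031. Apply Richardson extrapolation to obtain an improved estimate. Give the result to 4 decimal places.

-3.1194

The leading error scales as h^3; refining by a factor of 2 reduces it by 2^3 = 8.
Extrapolated value = (8·A(h/2) − A(h)) / (8 − 1)
= (8·(-3.158031) − (-3.428149)) / 7
= -21.836099 / 7 = -3.119443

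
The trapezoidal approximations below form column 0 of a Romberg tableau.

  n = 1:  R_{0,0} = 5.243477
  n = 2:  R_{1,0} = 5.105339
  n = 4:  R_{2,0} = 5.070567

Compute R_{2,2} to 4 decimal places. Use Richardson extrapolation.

5.0590

Richardson extrapolation on the trapezoidal column (denominator 4−1=3):
R_{1,1} = (4·5.105339 − 5.243477) / 3 = 5.059293
R_{2,1} = (4·5.070567 − 5.105339) / 3 = 5.058976
R_{2,2} = (16·5.058976 − 5.059293) / 15 = 5.058955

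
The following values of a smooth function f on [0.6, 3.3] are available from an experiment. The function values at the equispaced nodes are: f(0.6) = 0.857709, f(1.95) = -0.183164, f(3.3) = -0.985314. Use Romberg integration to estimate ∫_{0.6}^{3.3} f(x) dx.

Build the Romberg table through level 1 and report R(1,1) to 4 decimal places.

R(0,0) (trapezoid, 1 panel, h=2.7000): -0.172267
R(1,0) (trapezoid, 2 panels, h=1.3500): -0.333405
R(1,1) = -0.333405 + (-0.333405 − (-0.172267))/3 = -0.387118

-0.3871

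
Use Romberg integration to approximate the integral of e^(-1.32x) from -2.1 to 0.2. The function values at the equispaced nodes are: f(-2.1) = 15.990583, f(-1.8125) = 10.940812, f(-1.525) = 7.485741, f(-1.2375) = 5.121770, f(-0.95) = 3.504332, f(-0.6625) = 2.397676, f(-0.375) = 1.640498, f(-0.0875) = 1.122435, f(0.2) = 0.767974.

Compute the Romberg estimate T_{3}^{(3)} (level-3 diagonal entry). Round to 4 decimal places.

11.5323

T_{0}^{(0)} (trapezoid, 1 panel, h=2.3000): 19.272341
T_{1}^{(0)} (trapezoid, 2 panels, h=1.1500): 13.666152
T_{2}^{(0)} (trapezoid, 4 panels, h=0.5750): 12.080663
T_{3}^{(0)} (trapezoid, 8 panels, h=0.2875): 11.670356
T_{1}^{(1)} = 13.666152 + (13.666152 − 19.272341)/3 = 11.797422
T_{2}^{(1)} = 12.080663 + (12.080663 − 13.666152)/3 = 11.552167
T_{3}^{(1)} = 11.670356 + (11.670356 − 12.080663)/3 = 11.533587
T_{2}^{(2)} = 11.552167 + (11.552167 − 11.797422)/15 = 11.535817
T_{3}^{(2)} = 11.533587 + (11.533587 − 11.552167)/15 = 11.532348
T_{3}^{(3)} = 11.532348 + (11.532348 − 11.535817)/63 = 11.532293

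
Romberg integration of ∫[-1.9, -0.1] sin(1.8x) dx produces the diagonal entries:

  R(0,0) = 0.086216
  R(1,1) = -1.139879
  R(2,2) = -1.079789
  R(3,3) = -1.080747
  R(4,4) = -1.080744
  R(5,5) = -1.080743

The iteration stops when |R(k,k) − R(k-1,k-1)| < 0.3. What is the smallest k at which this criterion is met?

|R(1,1) − R(0,0)| = 1.226095 ≥ 0.3
|R(2,2) − R(1,1)| = 0.060090 < 0.3

k = 2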